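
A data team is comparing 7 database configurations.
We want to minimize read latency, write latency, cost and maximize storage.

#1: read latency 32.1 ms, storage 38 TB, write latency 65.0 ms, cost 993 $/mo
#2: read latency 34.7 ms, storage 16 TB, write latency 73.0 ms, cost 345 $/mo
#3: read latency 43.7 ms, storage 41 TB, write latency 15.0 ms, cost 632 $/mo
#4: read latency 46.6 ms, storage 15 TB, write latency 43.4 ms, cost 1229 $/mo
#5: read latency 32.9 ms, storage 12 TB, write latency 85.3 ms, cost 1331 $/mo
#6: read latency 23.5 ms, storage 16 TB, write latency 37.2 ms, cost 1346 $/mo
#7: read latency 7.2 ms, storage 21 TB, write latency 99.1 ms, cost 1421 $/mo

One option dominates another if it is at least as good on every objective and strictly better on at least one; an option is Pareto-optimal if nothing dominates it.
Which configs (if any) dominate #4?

#3: read latency 43.7≤46.6, storage 41≥15, write latency 15.0≤43.4, cost 632≤1229 — dominates #4.
Others (#1, #2, #5, #6, #7) are each worse than #4 on at least one objective.

#3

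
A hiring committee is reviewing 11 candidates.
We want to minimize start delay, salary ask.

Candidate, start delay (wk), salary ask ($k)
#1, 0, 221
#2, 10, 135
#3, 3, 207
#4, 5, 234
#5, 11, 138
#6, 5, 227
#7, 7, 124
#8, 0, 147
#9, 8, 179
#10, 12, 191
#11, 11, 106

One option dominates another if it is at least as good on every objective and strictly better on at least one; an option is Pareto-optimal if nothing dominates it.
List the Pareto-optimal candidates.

#7, #8, #11

#1: dominated by #8 (start delay 0≤0, salary ask 147≤221).
#2: dominated by #7 (start delay 7≤10, salary ask 124≤135).
#3: dominated by #8 (start delay 0≤3, salary ask 147≤207).
#4: dominated by #1 (start delay 0≤5, salary ask 221≤234).
#5: dominated by #2 (start delay 10≤11, salary ask 135≤138).
#6: dominated by #1 (start delay 0≤5, salary ask 221≤227).
#7: not dominated.
#8: not dominated.
#9: dominated by #7 (start delay 7≤8, salary ask 124≤179).
#10: dominated by #2 (start delay 10≤12, salary ask 135≤191).
#11: not dominated (best salary ask).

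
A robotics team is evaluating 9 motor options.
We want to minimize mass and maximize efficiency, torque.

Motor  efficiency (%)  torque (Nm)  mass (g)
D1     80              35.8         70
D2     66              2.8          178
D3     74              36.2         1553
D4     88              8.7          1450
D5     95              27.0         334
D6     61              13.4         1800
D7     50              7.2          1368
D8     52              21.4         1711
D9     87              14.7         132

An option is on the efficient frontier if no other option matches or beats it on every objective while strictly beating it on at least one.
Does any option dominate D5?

No

D1: worse on efficiency (80 vs 95).
D2: worse on efficiency (66 vs 95).
D3: worse on efficiency (74 vs 95).
D4: worse on efficiency (88 vs 95).
D6: worse on efficiency (61 vs 95).
D7: worse on efficiency (50 vs 95).
D8: worse on efficiency (52 vs 95).
D9: worse on efficiency (87 vs 95).
No option is at least as good as D5 on every objective and strictly better on one.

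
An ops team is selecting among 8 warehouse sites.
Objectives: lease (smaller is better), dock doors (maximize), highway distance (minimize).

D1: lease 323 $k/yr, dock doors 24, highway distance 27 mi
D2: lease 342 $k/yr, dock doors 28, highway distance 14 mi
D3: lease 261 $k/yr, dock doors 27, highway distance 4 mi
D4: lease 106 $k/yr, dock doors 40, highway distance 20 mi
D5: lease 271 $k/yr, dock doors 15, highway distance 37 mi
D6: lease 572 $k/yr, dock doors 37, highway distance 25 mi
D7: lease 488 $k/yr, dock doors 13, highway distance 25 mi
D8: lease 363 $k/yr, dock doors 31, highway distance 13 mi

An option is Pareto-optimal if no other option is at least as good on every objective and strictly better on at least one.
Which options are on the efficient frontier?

D1: dominated by D3 (lease 261≤323, dock doors 27≥24, highway distance 4≤27).
D2: not dominated.
D3: not dominated (best highway distance).
D4: not dominated (best lease).
D5: dominated by D3 (lease 261≤271, dock doors 27≥15, highway distance 4≤37).
D6: dominated by D4 (lease 106≤572, dock doors 40≥37, highway distance 20≤25).
D7: dominated by D2 (lease 342≤488, dock doors 28≥13, highway distance 14≤25).
D8: not dominated.

D2, D3, D4, D8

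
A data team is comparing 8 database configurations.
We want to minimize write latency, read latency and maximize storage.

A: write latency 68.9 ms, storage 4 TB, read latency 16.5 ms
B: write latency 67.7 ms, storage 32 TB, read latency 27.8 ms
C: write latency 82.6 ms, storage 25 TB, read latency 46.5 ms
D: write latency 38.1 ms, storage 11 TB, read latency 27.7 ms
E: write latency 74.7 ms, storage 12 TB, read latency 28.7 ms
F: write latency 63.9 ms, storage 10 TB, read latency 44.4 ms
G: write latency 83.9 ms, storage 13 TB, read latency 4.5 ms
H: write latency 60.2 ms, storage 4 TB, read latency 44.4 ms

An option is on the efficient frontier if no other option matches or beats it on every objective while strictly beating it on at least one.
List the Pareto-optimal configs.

A, B, D, G

A: not dominated.
B: not dominated (best storage).
C: dominated by B (write latency 67.7≤82.6, storage 32≥25, read latency 27.8≤46.5).
D: not dominated (best write latency).
E: dominated by B (write latency 67.7≤74.7, storage 32≥12, read latency 27.8≤28.7).
F: dominated by D (write latency 38.1≤63.9, storage 11≥10, read latency 27.7≤44.4).
G: not dominated (best read latency).
H: dominated by D (write latency 38.1≤60.2, storage 11≥4, read latency 27.7≤44.4).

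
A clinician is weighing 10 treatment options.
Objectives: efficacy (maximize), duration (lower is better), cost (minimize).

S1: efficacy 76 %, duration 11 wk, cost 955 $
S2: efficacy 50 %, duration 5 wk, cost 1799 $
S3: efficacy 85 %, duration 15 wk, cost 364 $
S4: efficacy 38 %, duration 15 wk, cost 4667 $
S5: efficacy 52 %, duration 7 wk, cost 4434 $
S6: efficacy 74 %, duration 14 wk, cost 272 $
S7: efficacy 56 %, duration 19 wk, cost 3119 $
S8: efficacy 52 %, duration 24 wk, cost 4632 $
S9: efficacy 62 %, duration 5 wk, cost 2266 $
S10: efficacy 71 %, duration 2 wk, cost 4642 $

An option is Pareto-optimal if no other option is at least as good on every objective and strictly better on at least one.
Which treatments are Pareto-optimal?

S1, S2, S3, S6, S9, S10

S1: not dominated.
S2: not dominated.
S3: not dominated (best efficacy).
S4: dominated by S1 (efficacy 76≥38, duration 11≤15, cost 955≤4667).
S5: dominated by S9 (efficacy 62≥52, duration 5≤7, cost 2266≤4434).
S6: not dominated (best cost).
S7: dominated by S1 (efficacy 76≥56, duration 11≤19, cost 955≤3119).
S8: dominated by S1 (efficacy 76≥52, duration 11≤24, cost 955≤4632).
S9: not dominated.
S10: not dominated (best duration).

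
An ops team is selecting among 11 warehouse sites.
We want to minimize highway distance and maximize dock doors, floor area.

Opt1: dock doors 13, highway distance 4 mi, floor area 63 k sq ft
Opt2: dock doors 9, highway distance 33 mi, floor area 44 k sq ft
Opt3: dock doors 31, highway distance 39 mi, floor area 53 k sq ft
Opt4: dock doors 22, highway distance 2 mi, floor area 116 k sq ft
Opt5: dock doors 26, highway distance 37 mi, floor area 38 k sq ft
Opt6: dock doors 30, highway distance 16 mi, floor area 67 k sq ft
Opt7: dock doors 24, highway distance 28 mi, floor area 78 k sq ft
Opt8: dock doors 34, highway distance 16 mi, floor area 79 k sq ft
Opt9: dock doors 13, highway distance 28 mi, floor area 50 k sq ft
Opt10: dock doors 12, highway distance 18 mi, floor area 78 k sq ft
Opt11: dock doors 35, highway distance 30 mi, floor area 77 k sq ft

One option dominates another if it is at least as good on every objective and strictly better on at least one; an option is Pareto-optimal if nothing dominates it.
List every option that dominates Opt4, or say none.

Opt1: worse on dock doors (13 vs 22).
Opt2: worse on dock doors (9 vs 22).
Opt3: worse on highway distance (39 vs 2).
Opt5: worse on highway distance (37 vs 2).
Opt6: worse on highway distance (16 vs 2).
Opt7: worse on highway distance (28 vs 2).
Opt8: worse on highway distance (16 vs 2).
Opt9: worse on dock doors (13 vs 22).
Opt10: worse on dock doors (12 vs 22).
Opt11: worse on highway distance (30 vs 2).
No option dominates Opt4.

none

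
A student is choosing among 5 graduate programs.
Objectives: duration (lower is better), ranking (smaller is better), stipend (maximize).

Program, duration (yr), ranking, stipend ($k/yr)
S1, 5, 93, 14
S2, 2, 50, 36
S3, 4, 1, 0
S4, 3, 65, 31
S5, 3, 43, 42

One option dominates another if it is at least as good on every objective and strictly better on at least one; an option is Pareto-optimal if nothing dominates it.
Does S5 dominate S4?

Yes

S5 vs S4: duration 3≤3, ranking 43≤65, stipend 42≥31 — S5 is at least as good on every objective with at least one strict improvement.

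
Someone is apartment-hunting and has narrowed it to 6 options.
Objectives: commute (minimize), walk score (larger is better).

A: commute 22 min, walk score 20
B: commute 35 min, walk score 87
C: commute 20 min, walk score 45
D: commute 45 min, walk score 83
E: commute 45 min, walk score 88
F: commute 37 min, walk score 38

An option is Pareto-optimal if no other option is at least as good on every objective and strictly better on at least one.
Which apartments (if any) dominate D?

B: commute 35≤45, walk score 87≥83 — dominates D.
E: commute 45≤45, walk score 88≥83 — dominates D.
Others (A, C, F) are each worse than D on at least one objective.

B, E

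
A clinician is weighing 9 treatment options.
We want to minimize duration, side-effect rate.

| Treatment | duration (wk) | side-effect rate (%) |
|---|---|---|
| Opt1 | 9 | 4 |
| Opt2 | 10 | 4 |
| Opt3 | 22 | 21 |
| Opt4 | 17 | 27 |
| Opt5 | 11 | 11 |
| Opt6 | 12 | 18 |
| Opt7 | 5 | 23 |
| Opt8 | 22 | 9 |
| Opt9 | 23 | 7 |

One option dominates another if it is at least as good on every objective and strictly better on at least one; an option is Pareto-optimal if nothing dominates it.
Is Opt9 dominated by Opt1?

Yes

Opt1 vs Opt9: duration 9≤23, side-effect rate 4≤7 — Opt1 is at least as good on every objective with at least one strict improvement.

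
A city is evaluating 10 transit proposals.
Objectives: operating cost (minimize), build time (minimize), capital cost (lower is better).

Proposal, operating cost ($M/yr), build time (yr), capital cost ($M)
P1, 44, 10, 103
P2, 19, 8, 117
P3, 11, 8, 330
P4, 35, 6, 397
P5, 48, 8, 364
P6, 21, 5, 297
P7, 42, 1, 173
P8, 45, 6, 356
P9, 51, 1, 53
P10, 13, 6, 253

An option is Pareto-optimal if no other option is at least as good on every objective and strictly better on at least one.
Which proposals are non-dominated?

P1, P2, P3, P6, P7, P9, P10

P1: not dominated.
P2: not dominated.
P3: not dominated (best operating cost).
P4: dominated by P6 (operating cost 21≤35, build time 5≤6, capital cost 297≤397).
P5: dominated by P2 (operating cost 19≤48, build time 8≤8, capital cost 117≤364).
P6: not dominated.
P7: not dominated.
P8: dominated by P6 (operating cost 21≤45, build time 5≤6, capital cost 297≤356).
P9: not dominated (best capital cost).
P10: not dominated.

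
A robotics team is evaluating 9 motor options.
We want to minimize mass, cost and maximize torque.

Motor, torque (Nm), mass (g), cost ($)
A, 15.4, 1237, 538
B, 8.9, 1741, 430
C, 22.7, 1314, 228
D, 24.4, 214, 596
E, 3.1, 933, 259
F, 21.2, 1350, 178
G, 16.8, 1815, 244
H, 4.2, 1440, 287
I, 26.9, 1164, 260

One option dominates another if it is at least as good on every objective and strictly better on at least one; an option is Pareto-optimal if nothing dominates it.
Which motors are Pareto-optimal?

C, D, E, F, I

A: dominated by I (torque 26.9≥15.4, mass 1164≤1237, cost 260≤538).
B: dominated by C (torque 22.7≥8.9, mass 1314≤1741, cost 228≤430).
C: not dominated.
D: not dominated (best mass).
E: not dominated.
F: not dominated (best cost).
G: dominated by C (torque 22.7≥16.8, mass 1314≤1815, cost 228≤244).
H: dominated by C (torque 22.7≥4.2, mass 1314≤1440, cost 228≤287).
I: not dominated (best torque).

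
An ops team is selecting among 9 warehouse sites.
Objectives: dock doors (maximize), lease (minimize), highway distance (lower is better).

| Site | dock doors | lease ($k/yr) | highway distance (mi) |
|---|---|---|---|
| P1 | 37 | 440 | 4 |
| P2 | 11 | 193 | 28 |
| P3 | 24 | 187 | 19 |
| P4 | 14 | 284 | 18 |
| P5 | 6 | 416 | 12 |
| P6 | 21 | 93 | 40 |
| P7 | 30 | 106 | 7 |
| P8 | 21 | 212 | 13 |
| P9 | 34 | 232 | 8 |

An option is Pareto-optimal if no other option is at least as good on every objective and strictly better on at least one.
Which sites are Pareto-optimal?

P1, P6, P7, P9

P1: not dominated (best dock doors).
P2: dominated by P3 (dock doors 24≥11, lease 187≤193, highway distance 19≤28).
P3: dominated by P7 (dock doors 30≥24, lease 106≤187, highway distance 7≤19).
P4: dominated by P7 (dock doors 30≥14, lease 106≤284, highway distance 7≤18).
P5: dominated by P7 (dock doors 30≥6, lease 106≤416, highway distance 7≤12).
P6: not dominated (best lease).
P7: not dominated.
P8: dominated by P7 (dock doors 30≥21, lease 106≤212, highway distance 7≤13).
P9: not dominated.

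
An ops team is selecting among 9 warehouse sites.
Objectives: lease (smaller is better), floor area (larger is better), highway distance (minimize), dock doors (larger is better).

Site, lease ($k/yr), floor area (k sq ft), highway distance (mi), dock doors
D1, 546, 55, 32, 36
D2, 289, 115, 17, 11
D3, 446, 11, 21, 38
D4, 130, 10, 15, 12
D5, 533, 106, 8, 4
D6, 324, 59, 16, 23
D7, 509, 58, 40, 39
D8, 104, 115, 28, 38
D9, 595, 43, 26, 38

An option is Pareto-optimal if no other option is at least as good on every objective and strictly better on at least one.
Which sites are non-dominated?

D1: dominated by D8 (lease 104≤546, floor area 115≥55, highway distance 28≤32, dock doors 38≥36).
D2: not dominated.
D3: not dominated.
D4: not dominated.
D5: not dominated (best highway distance).
D6: not dominated.
D7: not dominated (best dock doors).
D8: not dominated (best lease).
D9: not dominated.

D2, D3, D4, D5, D6, D7, D8, D9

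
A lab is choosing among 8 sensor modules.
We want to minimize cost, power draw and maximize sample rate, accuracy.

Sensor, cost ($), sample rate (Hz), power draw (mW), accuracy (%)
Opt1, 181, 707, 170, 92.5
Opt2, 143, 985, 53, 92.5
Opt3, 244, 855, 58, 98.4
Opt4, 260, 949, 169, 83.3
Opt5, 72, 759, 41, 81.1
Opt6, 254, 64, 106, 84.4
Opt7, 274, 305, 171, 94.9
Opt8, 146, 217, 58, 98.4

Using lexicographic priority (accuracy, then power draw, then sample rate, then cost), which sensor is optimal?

Opt3

First maximize accuracy: best is 98.4, kept {Opt3, Opt8}.
Then minimize power draw: best is 58, kept {Opt3, Opt8}.
Then maximize sample rate: best is 855, kept {Opt3}.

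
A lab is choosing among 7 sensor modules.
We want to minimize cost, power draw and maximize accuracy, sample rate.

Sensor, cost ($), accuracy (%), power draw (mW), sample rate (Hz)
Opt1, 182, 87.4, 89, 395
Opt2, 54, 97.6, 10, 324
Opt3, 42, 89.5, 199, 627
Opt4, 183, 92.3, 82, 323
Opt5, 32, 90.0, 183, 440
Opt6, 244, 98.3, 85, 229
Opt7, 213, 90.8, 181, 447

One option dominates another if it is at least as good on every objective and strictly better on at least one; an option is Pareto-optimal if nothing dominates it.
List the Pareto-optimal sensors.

Opt1, Opt2, Opt3, Opt5, Opt6, Opt7

Opt1: not dominated.
Opt2: not dominated (best power draw).
Opt3: not dominated (best sample rate).
Opt4: dominated by Opt2 (cost 54≤183, accuracy 97.6≥92.3, power draw 10≤82, sample rate 324≥323).
Opt5: not dominated (best cost).
Opt6: not dominated (best accuracy).
Opt7: not dominated.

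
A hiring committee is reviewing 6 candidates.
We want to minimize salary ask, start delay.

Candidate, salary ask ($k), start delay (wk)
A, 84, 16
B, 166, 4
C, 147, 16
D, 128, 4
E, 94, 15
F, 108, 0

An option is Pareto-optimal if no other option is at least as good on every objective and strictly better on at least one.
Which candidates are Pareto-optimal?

A: not dominated (best salary ask).
B: dominated by D (salary ask 128≤166, start delay 4≤4).
C: dominated by A (salary ask 84≤147, start delay 16≤16).
D: dominated by F (salary ask 108≤128, start delay 0≤4).
E: not dominated.
F: not dominated (best start delay).

A, E, F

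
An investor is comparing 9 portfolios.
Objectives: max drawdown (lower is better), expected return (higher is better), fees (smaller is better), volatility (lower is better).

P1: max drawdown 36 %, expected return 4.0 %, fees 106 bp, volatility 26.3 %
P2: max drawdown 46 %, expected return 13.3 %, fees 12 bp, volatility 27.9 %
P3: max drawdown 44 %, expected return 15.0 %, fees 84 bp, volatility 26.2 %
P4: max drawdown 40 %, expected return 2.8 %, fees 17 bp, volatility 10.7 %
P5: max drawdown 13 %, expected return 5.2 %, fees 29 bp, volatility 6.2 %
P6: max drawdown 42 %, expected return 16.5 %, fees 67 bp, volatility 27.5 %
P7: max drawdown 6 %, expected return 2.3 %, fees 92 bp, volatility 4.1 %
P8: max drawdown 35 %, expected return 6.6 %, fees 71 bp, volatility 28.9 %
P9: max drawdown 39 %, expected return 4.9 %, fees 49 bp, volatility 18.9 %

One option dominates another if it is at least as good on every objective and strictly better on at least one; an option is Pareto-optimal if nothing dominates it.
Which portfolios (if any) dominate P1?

P5: max drawdown 13≤36, expected return 5.2≥4.0, fees 29≤106, volatility 6.2≤26.3 — dominates P1.
Others (P2, P3, P4, P6, P7, P8, P9) are each worse than P1 on at least one objective.

P5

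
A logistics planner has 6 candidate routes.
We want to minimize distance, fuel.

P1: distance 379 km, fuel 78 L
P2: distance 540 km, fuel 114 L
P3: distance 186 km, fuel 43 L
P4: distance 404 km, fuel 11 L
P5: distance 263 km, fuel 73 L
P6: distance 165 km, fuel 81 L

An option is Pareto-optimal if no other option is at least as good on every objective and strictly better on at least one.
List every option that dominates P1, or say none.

P3, P5

P3: distance 186≤379, fuel 43≤78 — dominates P1.
P5: distance 263≤379, fuel 73≤78 — dominates P1.
Others (P2, P4, P6) are each worse than P1 on at least one objective.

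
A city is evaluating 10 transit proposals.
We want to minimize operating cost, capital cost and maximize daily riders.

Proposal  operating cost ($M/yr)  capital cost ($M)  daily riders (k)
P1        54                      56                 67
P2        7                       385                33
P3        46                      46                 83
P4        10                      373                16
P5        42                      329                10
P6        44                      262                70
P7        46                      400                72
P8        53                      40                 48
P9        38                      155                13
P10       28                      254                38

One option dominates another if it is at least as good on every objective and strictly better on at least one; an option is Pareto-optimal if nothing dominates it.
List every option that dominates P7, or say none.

P3: operating cost 46≤46, capital cost 46≤400, daily riders 83≥72 — dominates P7.
Others (P1, P2, P4, P5, P6, P8, P9, P10) are each worse than P7 on at least one objective.

P3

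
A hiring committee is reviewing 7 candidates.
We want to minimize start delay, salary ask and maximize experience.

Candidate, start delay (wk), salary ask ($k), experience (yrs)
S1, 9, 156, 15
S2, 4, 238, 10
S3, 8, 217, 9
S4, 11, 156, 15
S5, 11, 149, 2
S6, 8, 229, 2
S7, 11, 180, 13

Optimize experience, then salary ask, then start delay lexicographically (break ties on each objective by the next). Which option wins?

First maximize experience: best is 15, kept {S1, S4}.
Then minimize salary ask: best is 156, kept {S1, S4}.
Then minimize start delay: best is 9, kept {S1}.

S1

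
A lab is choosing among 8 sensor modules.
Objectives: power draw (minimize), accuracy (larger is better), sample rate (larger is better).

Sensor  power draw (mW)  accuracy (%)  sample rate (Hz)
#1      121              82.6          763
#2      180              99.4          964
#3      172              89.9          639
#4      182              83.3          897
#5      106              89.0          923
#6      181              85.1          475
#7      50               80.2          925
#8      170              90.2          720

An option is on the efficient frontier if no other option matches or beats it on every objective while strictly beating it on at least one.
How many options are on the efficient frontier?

#1: dominated by #5 (power draw 106≤121, accuracy 89.0≥82.6, sample rate 923≥763).
#2: not dominated (best accuracy).
#3: dominated by #8 (power draw 170≤172, accuracy 90.2≥89.9, sample rate 720≥639).
#4: dominated by #2 (power draw 180≤182, accuracy 99.4≥83.3, sample rate 964≥897).
#5: not dominated.
#6: dominated by #2 (power draw 180≤181, accuracy 99.4≥85.1, sample rate 964≥475).
#7: not dominated (best power draw).
#8: not dominated.
Pareto-optimal: #2, #5, #7, #8 → 4.

4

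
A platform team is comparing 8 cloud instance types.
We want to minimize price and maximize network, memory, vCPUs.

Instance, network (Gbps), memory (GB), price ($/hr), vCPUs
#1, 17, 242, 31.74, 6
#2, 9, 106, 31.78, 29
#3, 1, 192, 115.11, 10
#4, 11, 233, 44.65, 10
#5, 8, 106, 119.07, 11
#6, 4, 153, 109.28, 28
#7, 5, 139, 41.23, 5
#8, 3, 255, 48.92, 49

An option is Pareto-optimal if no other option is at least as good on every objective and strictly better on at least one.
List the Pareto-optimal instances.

#1: not dominated (best network).
#2: not dominated.
#3: dominated by #4 (network 11≥1, memory 233≥192, price 44.65≤115.11, vCPUs 10≥10).
#4: not dominated.
#5: dominated by #2 (network 9≥8, memory 106≥106, price 31.78≤119.07, vCPUs 29≥11).
#6: not dominated.
#7: dominated by #1 (network 17≥5, memory 242≥139, price 31.74≤41.23, vCPUs 6≥5).
#8: not dominated (best memory).

#1, #2, #4, #6, #8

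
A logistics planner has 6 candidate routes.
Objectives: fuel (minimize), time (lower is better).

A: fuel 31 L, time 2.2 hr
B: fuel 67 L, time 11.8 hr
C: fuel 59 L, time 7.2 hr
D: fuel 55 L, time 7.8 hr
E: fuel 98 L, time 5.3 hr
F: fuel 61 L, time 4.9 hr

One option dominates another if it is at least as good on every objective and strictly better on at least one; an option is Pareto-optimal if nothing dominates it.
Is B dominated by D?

D vs B: fuel 55≤67, time 7.8≤11.8 — D is at least as good on every objective with at least one strict improvement.

Yes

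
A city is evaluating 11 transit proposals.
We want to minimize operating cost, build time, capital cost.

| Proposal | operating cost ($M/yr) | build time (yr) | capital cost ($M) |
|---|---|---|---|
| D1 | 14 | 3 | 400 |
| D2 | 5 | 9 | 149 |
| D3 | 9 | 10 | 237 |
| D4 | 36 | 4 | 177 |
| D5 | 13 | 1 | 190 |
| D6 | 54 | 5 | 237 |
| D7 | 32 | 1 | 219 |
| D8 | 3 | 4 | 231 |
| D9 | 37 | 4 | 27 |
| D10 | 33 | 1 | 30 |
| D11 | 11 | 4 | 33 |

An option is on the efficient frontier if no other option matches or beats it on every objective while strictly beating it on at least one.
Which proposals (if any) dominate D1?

D5

D5: operating cost 13≤14, build time 1≤3, capital cost 190≤400 — dominates D1.
Others (D2, D3, D4, D6, D7, D8, D9, D10, D11) are each worse than D1 on at least one objective.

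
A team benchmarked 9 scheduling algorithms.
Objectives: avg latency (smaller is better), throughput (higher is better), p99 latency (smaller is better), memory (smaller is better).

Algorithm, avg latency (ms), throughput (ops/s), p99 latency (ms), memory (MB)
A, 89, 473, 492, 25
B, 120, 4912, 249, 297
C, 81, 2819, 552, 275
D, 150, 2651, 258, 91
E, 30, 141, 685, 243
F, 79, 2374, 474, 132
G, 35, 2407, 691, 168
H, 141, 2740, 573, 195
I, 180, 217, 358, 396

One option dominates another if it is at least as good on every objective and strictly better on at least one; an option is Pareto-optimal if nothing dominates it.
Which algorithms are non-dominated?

A, B, C, D, E, F, G, H

A: not dominated (best memory).
B: not dominated (best throughput).
C: not dominated.
D: not dominated.
E: not dominated (best avg latency).
F: not dominated.
G: not dominated.
H: not dominated.
I: dominated by B (avg latency 120≤180, throughput 4912≥217, p99 latency 249≤358, memory 297≤396).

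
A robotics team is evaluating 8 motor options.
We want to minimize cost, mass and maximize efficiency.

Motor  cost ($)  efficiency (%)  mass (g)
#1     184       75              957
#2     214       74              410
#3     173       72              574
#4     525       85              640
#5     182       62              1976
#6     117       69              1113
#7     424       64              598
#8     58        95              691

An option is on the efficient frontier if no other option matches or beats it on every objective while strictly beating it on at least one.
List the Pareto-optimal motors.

#1: dominated by #8 (cost 58≤184, efficiency 95≥75, mass 691≤957).
#2: not dominated (best mass).
#3: not dominated.
#4: not dominated.
#5: dominated by #3 (cost 173≤182, efficiency 72≥62, mass 574≤1976).
#6: dominated by #8 (cost 58≤117, efficiency 95≥69, mass 691≤1113).
#7: dominated by #2 (cost 214≤424, efficiency 74≥64, mass 410≤598).
#8: not dominated (best cost).

#2, #3, #4, #8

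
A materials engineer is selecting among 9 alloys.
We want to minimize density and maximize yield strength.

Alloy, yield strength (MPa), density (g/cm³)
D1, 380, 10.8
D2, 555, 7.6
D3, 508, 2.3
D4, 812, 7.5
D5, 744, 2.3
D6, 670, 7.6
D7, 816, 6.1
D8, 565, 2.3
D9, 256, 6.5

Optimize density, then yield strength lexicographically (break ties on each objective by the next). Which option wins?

D5

First minimize density: best is 2.3, kept {D3, D5, D8}.
Then maximize yield strength: best is 744, kept {D5}.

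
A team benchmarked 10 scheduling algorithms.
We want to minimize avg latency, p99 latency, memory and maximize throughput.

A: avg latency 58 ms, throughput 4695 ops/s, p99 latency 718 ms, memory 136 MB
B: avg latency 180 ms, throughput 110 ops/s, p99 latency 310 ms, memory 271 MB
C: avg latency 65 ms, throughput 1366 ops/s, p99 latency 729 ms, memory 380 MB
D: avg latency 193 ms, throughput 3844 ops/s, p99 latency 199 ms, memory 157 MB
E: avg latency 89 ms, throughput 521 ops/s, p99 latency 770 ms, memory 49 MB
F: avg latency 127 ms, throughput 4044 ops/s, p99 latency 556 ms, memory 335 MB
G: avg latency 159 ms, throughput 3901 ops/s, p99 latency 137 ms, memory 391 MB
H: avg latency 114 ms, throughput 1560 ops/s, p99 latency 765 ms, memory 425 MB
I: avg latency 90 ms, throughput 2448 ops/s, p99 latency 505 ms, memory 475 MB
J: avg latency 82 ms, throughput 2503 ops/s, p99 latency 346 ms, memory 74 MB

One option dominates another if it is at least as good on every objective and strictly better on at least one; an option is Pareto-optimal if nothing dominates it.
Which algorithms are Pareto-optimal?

A, B, D, E, F, G, J

A: not dominated (best avg latency).
B: not dominated.
C: dominated by A (avg latency 58≤65, throughput 4695≥1366, p99 latency 718≤729, memory 136≤380).
D: not dominated.
E: not dominated (best memory).
F: not dominated.
G: not dominated (best p99 latency).
H: dominated by A (avg latency 58≤114, throughput 4695≥1560, p99 latency 718≤765, memory 136≤425).
I: dominated by J (avg latency 82≤90, throughput 2503≥2448, p99 latency 346≤505, memory 74≤475).
J: not dominated.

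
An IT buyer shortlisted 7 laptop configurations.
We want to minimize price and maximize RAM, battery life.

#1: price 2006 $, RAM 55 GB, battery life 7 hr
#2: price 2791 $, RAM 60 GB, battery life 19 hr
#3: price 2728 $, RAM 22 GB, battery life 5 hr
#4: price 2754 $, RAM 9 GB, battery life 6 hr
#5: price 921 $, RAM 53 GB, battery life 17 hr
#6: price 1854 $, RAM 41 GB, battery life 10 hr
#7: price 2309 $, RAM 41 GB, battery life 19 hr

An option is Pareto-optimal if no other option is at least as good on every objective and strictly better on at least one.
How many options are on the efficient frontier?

4

#1: not dominated.
#2: not dominated (best RAM).
#3: dominated by #1 (price 2006≤2728, RAM 55≥22, battery life 7≥5).
#4: dominated by #1 (price 2006≤2754, RAM 55≥9, battery life 7≥6).
#5: not dominated (best price).
#6: dominated by #5 (price 921≤1854, RAM 53≥41, battery life 17≥10).
#7: not dominated.
Pareto-optimal: #1, #2, #5, #7 → 4.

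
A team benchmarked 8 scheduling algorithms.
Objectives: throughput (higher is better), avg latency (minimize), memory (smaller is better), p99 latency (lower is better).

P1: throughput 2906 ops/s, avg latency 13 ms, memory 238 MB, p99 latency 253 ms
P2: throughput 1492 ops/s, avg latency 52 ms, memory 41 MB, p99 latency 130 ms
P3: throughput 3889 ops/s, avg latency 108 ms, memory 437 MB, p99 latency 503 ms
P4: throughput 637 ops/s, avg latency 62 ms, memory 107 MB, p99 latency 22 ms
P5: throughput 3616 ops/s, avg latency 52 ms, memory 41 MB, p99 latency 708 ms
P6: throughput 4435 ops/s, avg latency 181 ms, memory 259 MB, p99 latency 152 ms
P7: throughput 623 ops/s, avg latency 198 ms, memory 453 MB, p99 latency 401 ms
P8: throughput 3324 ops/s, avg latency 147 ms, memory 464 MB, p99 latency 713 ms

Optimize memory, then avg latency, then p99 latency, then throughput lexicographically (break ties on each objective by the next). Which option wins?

First minimize memory: best is 41, kept {P2, P5}.
Then minimize avg latency: best is 52, kept {P2, P5}.
Then minimize p99 latency: best is 130, kept {P2}.

P2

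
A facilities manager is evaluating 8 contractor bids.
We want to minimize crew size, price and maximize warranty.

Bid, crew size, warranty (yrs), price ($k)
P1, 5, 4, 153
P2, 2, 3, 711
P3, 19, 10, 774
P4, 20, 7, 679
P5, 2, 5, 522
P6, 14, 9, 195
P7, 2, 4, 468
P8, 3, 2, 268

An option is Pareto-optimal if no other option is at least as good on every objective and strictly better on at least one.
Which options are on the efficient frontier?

P1: not dominated (best price).
P2: dominated by P5 (crew size 2≤2, warranty 5≥3, price 522≤711).
P3: not dominated (best warranty).
P4: dominated by P6 (crew size 14≤20, warranty 9≥7, price 195≤679).
P5: not dominated.
P6: not dominated.
P7: not dominated.
P8: not dominated.

P1, P3, P5, P6, P7, P8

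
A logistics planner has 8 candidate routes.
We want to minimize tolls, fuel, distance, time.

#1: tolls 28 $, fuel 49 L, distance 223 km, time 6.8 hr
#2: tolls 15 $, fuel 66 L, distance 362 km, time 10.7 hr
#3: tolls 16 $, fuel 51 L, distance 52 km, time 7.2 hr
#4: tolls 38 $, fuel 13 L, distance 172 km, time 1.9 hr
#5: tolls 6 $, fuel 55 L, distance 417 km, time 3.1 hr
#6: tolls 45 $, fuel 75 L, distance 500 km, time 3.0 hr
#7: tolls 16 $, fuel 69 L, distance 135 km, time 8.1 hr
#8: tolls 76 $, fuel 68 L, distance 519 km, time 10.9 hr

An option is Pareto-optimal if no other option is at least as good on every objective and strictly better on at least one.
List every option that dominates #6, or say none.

#4: tolls 38≤45, fuel 13≤75, distance 172≤500, time 1.9≤3.0 — dominates #6.
Others (#1, #2, #3, #5, #7, #8) are each worse than #6 on at least one objective.

#4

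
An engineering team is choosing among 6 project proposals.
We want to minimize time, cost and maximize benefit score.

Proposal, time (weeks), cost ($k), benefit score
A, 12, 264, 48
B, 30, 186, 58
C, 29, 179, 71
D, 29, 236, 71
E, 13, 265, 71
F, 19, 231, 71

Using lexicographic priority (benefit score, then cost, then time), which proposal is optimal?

C

First maximize benefit score: best is 71, kept {C, D, E, F}.
Then minimize cost: best is 179, kept {C}.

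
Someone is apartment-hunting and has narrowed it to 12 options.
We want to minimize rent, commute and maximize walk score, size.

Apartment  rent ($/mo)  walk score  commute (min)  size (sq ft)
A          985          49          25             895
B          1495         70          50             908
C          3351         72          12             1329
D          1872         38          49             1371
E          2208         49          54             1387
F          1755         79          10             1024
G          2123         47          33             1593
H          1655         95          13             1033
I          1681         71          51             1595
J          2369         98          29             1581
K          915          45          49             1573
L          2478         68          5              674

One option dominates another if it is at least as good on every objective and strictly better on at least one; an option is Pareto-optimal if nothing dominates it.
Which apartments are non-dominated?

A, B, C, F, G, H, I, J, K, L

A: not dominated.
B: not dominated.
C: not dominated.
D: dominated by K (rent 915≤1872, walk score 45≥38, commute 49≤49, size 1573≥1371).
E: dominated by I (rent 1681≤2208, walk score 71≥49, commute 51≤54, size 1595≥1387).
F: not dominated.
G: not dominated.
H: not dominated.
I: not dominated (best size).
J: not dominated (best walk score).
K: not dominated (best rent).
L: not dominated (best commute).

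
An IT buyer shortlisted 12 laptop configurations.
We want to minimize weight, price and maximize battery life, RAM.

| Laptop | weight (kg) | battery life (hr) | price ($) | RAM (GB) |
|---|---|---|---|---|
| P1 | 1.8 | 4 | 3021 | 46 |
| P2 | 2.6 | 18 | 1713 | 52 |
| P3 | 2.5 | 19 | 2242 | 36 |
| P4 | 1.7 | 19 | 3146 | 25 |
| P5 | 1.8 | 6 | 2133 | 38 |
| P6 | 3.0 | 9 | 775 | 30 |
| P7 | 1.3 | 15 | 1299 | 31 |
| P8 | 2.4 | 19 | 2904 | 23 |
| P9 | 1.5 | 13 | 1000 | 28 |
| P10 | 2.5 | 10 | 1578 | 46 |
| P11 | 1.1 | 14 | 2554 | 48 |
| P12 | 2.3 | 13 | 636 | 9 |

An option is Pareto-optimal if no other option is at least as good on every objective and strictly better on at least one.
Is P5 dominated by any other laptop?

No

P1: worse on battery life (4 vs 6).
P2: worse on weight (2.6 vs 1.8).
P3: worse on weight (2.5 vs 1.8).
P4: worse on price (3146 vs 2133).
P6: worse on weight (3.0 vs 1.8).
P7: worse on RAM (31 vs 38).
P8: worse on weight (2.4 vs 1.8).
P9: worse on RAM (28 vs 38).
P10: worse on weight (2.5 vs 1.8).
P11: worse on price (2554 vs 2133).
P12: worse on weight (2.3 vs 1.8).
No option is at least as good as P5 on every objective and strictly better on one.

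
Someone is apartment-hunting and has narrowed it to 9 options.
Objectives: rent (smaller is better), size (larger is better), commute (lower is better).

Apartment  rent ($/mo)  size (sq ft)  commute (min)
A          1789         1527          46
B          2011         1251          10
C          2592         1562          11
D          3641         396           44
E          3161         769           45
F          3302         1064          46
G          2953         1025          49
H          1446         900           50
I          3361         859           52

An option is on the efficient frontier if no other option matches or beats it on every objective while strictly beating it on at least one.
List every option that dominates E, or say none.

B, C

B: rent 2011≤3161, size 1251≥769, commute 10≤45 — dominates E.
C: rent 2592≤3161, size 1562≥769, commute 11≤45 — dominates E.
Others (A, D, F, G, H, I) are each worse than E on at least one objective.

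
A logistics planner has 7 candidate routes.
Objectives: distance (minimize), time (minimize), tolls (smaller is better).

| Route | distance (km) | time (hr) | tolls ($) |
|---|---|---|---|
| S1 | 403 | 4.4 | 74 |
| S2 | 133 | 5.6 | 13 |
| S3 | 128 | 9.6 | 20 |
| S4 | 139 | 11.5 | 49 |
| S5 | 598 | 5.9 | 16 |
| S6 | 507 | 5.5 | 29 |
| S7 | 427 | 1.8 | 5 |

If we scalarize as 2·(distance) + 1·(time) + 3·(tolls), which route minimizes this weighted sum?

S1: 2·403 + 1·4.4 + 3·74 = 1032.4
S2: 2·133 + 1·5.6 + 3·13 = 310.6
S3: 2·128 + 1·9.6 + 3·20 = 325.6
S4: 2·139 + 1·11.5 + 3·49 = 436.5
S5: 2·598 + 1·5.9 + 3·16 = 1249.9
S6: 2·507 + 1·5.5 + 3·29 = 1106.5
S7: 2·427 + 1·1.8 + 3·5 = 870.8
Lowest: S2 at 310.6.

S2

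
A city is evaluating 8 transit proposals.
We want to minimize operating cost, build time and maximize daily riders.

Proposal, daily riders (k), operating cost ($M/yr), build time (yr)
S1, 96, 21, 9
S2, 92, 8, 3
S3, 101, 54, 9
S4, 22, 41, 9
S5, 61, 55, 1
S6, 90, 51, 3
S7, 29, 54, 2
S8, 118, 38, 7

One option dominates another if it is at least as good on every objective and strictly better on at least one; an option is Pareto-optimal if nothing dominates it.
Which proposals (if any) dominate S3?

S8

S8: daily riders 118≥101, operating cost 38≤54, build time 7≤9 — dominates S3.
Others (S1, S2, S4, S5, S6, S7) are each worse than S3 on at least one objective.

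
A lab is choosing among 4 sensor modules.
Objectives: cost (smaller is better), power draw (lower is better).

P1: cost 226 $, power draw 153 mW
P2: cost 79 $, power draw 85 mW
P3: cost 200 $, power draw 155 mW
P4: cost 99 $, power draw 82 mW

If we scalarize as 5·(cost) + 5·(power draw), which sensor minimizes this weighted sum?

P2

P1: 5·226 + 5·153 = 1895
P2: 5·79 + 5·85 = 820
P3: 5·200 + 5·155 = 1775
P4: 5·99 + 5·82 = 905
Lowest: P2 at 820.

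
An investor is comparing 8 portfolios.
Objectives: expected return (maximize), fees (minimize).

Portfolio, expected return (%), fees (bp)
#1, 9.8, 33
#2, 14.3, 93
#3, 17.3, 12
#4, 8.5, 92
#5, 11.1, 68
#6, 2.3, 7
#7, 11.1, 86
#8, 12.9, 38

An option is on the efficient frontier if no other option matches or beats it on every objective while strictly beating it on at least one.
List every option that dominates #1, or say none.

#3

#3: expected return 17.3≥9.8, fees 12≤33 — dominates #1.
Others (#2, #4, #5, #6, #7, #8) are each worse than #1 on at least one objective.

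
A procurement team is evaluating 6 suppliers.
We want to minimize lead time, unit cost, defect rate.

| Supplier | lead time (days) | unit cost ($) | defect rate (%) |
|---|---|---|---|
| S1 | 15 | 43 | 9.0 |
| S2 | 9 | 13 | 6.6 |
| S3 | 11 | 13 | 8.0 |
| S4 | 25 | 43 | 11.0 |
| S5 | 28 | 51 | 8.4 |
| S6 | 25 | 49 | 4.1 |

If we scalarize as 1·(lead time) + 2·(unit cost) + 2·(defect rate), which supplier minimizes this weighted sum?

S2

S1: 1·15 + 2·43 + 2·9.0 = 119.0
S2: 1·9 + 2·13 + 2·6.6 = 48.2
S3: 1·11 + 2·13 + 2·8.0 = 53.0
S4: 1·25 + 2·43 + 2·11.0 = 133.0
S5: 1·28 + 2·51 + 2·8.4 = 146.8
S6: 1·25 + 2·49 + 2·4.1 = 131.2
Lowest: S2 at 48.2.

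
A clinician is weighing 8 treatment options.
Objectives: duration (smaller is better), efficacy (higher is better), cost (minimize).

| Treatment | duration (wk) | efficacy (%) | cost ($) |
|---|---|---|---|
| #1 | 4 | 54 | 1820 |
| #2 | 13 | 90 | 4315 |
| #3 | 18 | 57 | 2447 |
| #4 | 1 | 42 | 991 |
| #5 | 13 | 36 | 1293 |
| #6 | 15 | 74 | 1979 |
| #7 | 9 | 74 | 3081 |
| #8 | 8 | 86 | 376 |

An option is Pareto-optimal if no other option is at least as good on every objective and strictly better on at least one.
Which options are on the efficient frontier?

#1, #2, #4, #8

#1: not dominated.
#2: not dominated (best efficacy).
#3: dominated by #6 (duration 15≤18, efficacy 74≥57, cost 1979≤2447).
#4: not dominated (best duration).
#5: dominated by #4 (duration 1≤13, efficacy 42≥36, cost 991≤1293).
#6: dominated by #8 (duration 8≤15, efficacy 86≥74, cost 376≤1979).
#7: dominated by #8 (duration 8≤9, efficacy 86≥74, cost 376≤3081).
#8: not dominated (best cost).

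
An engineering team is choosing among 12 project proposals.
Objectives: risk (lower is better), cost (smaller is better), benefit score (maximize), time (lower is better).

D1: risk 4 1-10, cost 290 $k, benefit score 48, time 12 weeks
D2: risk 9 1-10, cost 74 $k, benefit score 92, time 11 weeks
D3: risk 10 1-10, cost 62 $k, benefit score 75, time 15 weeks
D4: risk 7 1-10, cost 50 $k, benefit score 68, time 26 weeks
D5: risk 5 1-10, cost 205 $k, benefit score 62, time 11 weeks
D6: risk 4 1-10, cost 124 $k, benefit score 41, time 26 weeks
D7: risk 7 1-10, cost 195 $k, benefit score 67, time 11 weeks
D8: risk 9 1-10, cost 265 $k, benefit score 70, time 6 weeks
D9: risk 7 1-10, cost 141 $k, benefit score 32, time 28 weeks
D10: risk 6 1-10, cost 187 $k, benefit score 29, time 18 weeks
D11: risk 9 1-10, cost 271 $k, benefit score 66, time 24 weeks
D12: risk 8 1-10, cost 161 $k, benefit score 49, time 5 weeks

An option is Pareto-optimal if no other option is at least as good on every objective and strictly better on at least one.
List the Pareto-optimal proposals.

D1: not dominated.
D2: not dominated (best benefit score).
D3: not dominated.
D4: not dominated (best cost).
D5: not dominated.
D6: not dominated.
D7: not dominated.
D8: not dominated.
D9: dominated by D4 (risk 7≤7, cost 50≤141, benefit score 68≥32, time 26≤28).
D10: not dominated.
D11: dominated by D2 (risk 9≤9, cost 74≤271, benefit score 92≥66, time 11≤24).
D12: not dominated (best time).

D1, D2, D3, D4, D5, D6, D7, D8, D10, D12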